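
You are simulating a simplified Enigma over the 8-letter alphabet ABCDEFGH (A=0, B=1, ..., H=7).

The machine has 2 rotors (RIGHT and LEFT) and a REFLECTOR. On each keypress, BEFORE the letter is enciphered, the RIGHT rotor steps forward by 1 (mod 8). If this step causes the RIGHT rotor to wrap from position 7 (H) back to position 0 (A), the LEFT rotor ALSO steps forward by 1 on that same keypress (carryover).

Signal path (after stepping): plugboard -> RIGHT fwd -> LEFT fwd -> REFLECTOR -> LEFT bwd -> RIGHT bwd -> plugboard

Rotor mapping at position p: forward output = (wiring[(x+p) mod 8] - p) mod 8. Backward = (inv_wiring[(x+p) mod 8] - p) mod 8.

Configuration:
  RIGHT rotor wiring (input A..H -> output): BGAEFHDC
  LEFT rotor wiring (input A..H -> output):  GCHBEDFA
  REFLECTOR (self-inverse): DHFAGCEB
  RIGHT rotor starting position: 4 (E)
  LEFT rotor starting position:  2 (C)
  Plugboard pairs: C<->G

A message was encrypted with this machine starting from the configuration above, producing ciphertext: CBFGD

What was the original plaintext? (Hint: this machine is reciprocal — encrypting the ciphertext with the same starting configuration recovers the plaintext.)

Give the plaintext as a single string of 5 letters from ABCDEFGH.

Answer: DCEFG

Derivation:
Char 1 ('C'): step: R->5, L=2; C->plug->G->R->H->L->A->refl->D->L'->E->R'->D->plug->D
Char 2 ('B'): step: R->6, L=2; B->plug->B->R->E->L->D->refl->A->L'->H->R'->G->plug->C
Char 3 ('F'): step: R->7, L=2; F->plug->F->R->G->L->E->refl->G->L'->F->R'->E->plug->E
Char 4 ('G'): step: R->0, L->3 (L advanced); G->plug->C->R->A->L->G->refl->E->L'->H->R'->F->plug->F
Char 5 ('D'): step: R->1, L=3; D->plug->D->R->E->L->F->refl->C->L'->D->R'->C->plug->G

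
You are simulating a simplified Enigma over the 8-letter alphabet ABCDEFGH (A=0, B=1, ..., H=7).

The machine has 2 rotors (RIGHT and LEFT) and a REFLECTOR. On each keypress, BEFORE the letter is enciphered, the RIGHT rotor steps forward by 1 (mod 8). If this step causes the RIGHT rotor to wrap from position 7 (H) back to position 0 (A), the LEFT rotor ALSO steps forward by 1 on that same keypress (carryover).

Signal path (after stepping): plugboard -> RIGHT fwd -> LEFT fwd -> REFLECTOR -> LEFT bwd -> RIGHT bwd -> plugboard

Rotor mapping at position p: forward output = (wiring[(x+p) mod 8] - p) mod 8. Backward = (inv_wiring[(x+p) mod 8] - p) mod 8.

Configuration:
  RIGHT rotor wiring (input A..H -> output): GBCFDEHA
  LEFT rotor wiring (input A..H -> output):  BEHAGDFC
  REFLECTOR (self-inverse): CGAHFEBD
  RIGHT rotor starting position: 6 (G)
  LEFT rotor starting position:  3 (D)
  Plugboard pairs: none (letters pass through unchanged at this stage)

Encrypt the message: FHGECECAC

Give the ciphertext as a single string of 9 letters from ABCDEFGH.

Answer: ADCAGCBHD

Derivation:
Char 1 ('F'): step: R->7, L=3; F->plug->F->R->E->L->H->refl->D->L'->B->R'->A->plug->A
Char 2 ('H'): step: R->0, L->4 (L advanced); H->plug->H->R->A->L->C->refl->A->L'->F->R'->D->plug->D
Char 3 ('G'): step: R->1, L=4; G->plug->G->R->H->L->E->refl->F->L'->E->R'->C->plug->C
Char 4 ('E'): step: R->2, L=4; E->plug->E->R->F->L->A->refl->C->L'->A->R'->A->plug->A
Char 5 ('C'): step: R->3, L=4; C->plug->C->R->B->L->H->refl->D->L'->G->R'->G->plug->G
Char 6 ('E'): step: R->4, L=4; E->plug->E->R->C->L->B->refl->G->L'->D->R'->C->plug->C
Char 7 ('C'): step: R->5, L=4; C->plug->C->R->D->L->G->refl->B->L'->C->R'->B->plug->B
Char 8 ('A'): step: R->6, L=4; A->plug->A->R->B->L->H->refl->D->L'->G->R'->H->plug->H
Char 9 ('C'): step: R->7, L=4; C->plug->C->R->C->L->B->refl->G->L'->D->R'->D->plug->D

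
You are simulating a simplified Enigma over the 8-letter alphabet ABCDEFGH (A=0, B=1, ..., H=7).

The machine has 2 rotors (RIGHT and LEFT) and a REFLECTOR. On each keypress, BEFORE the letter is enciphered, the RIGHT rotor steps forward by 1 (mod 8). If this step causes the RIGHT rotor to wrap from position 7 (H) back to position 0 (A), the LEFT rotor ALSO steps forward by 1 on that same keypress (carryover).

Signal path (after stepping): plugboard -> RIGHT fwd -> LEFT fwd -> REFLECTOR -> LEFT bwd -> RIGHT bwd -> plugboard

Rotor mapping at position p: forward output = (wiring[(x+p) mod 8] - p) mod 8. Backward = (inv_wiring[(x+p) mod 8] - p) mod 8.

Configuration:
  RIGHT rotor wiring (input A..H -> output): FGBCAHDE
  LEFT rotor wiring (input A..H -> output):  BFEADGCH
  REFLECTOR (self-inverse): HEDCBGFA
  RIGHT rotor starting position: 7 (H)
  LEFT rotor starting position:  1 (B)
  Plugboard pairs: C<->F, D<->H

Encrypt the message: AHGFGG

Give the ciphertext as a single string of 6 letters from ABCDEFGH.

Char 1 ('A'): step: R->0, L->2 (L advanced); A->plug->A->R->F->L->F->refl->G->L'->B->R'->C->plug->F
Char 2 ('H'): step: R->1, L=2; H->plug->D->R->H->L->D->refl->C->L'->A->R'->B->plug->B
Char 3 ('G'): step: R->2, L=2; G->plug->G->R->D->L->E->refl->B->L'->C->R'->F->plug->C
Char 4 ('F'): step: R->3, L=2; F->plug->C->R->E->L->A->refl->H->L'->G->R'->H->plug->D
Char 5 ('G'): step: R->4, L=2; G->plug->G->R->F->L->F->refl->G->L'->B->R'->E->plug->E
Char 6 ('G'): step: R->5, L=2; G->plug->G->R->F->L->F->refl->G->L'->B->R'->E->plug->E

Answer: FBCDEE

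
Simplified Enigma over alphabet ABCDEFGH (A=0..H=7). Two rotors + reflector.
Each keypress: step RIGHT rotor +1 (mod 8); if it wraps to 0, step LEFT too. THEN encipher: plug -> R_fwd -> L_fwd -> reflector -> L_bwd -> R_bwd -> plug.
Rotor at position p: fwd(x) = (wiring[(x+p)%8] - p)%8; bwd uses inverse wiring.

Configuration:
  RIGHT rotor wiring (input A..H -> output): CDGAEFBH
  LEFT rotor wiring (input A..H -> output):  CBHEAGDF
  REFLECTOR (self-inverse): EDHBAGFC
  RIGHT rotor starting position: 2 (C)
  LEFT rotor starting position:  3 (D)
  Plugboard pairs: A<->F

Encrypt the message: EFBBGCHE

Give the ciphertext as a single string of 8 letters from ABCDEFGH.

Answer: FGDGEBFG

Derivation:
Char 1 ('E'): step: R->3, L=3; E->plug->E->R->E->L->C->refl->H->L'->F->R'->A->plug->F
Char 2 ('F'): step: R->4, L=3; F->plug->A->R->A->L->B->refl->D->L'->C->R'->G->plug->G
Char 3 ('B'): step: R->5, L=3; B->plug->B->R->E->L->C->refl->H->L'->F->R'->D->plug->D
Char 4 ('B'): step: R->6, L=3; B->plug->B->R->B->L->F->refl->G->L'->G->R'->G->plug->G
Char 5 ('G'): step: R->7, L=3; G->plug->G->R->G->L->G->refl->F->L'->B->R'->E->plug->E
Char 6 ('C'): step: R->0, L->4 (L advanced); C->plug->C->R->G->L->D->refl->B->L'->D->R'->B->plug->B
Char 7 ('H'): step: R->1, L=4; H->plug->H->R->B->L->C->refl->H->L'->C->R'->A->plug->F
Char 8 ('E'): step: R->2, L=4; E->plug->E->R->H->L->A->refl->E->L'->A->R'->G->plug->G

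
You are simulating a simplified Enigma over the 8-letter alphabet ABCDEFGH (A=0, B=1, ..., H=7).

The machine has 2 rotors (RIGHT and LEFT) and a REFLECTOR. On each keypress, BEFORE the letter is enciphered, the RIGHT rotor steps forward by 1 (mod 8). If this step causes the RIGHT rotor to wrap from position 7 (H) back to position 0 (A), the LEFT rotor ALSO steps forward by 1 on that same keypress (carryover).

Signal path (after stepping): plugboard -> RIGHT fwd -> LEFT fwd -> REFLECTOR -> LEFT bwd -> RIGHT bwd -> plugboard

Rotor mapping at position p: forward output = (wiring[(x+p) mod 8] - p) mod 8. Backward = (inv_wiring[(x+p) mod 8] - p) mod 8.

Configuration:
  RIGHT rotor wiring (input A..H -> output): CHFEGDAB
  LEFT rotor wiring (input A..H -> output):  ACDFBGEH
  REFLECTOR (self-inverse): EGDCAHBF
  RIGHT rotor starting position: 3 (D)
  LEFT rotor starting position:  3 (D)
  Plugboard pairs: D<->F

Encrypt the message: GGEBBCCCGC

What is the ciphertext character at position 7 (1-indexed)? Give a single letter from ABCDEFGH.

Char 1 ('G'): step: R->4, L=3; G->plug->G->R->B->L->G->refl->B->L'->D->R'->F->plug->D
Char 2 ('G'): step: R->5, L=3; G->plug->G->R->H->L->A->refl->E->L'->E->R'->C->plug->C
Char 3 ('E'): step: R->6, L=3; E->plug->E->R->H->L->A->refl->E->L'->E->R'->C->plug->C
Char 4 ('B'): step: R->7, L=3; B->plug->B->R->D->L->B->refl->G->L'->B->R'->H->plug->H
Char 5 ('B'): step: R->0, L->4 (L advanced); B->plug->B->R->H->L->B->refl->G->L'->F->R'->C->plug->C
Char 6 ('C'): step: R->1, L=4; C->plug->C->R->D->L->D->refl->C->L'->B->R'->H->plug->H
Char 7 ('C'): step: R->2, L=4; C->plug->C->R->E->L->E->refl->A->L'->C->R'->B->plug->B

B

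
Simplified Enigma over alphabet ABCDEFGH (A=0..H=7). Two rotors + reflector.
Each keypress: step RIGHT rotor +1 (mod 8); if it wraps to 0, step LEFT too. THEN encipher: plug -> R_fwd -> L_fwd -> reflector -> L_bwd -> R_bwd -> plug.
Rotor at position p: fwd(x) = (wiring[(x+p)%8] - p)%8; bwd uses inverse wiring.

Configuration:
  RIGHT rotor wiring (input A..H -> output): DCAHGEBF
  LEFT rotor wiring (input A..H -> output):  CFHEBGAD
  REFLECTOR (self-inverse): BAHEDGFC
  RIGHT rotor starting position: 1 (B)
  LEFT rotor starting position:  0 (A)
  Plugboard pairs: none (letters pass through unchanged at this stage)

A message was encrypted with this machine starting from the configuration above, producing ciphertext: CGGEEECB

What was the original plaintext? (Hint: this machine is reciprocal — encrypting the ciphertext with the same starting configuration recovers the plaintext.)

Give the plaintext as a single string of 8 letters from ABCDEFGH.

Answer: ABFHGHBE

Derivation:
Char 1 ('C'): step: R->2, L=0; C->plug->C->R->E->L->B->refl->A->L'->G->R'->A->plug->A
Char 2 ('G'): step: R->3, L=0; G->plug->G->R->H->L->D->refl->E->L'->D->R'->B->plug->B
Char 3 ('G'): step: R->4, L=0; G->plug->G->R->E->L->B->refl->A->L'->G->R'->F->plug->F
Char 4 ('E'): step: R->5, L=0; E->plug->E->R->F->L->G->refl->F->L'->B->R'->H->plug->H
Char 5 ('E'): step: R->6, L=0; E->plug->E->R->C->L->H->refl->C->L'->A->R'->G->plug->G
Char 6 ('E'): step: R->7, L=0; E->plug->E->R->A->L->C->refl->H->L'->C->R'->H->plug->H
Char 7 ('C'): step: R->0, L->1 (L advanced); C->plug->C->R->A->L->E->refl->D->L'->C->R'->B->plug->B
Char 8 ('B'): step: R->1, L=1; B->plug->B->R->H->L->B->refl->A->L'->D->R'->E->plug->E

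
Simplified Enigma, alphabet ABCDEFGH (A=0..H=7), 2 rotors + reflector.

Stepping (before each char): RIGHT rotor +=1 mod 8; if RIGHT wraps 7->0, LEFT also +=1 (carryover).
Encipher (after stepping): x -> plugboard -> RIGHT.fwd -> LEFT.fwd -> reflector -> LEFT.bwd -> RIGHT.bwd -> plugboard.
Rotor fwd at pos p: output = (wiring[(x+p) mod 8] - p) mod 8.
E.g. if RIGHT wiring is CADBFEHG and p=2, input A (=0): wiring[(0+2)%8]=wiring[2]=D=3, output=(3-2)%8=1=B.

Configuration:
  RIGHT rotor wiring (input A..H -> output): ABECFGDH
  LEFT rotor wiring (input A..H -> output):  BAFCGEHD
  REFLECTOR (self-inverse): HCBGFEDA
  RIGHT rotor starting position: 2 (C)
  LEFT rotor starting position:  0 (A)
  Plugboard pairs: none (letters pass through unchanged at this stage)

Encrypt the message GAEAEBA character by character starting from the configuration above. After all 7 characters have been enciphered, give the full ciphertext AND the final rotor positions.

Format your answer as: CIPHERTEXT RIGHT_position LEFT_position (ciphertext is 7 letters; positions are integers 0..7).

Answer: HHFCAGH 1 1

Derivation:
Char 1 ('G'): step: R->3, L=0; G->plug->G->R->G->L->H->refl->A->L'->B->R'->H->plug->H
Char 2 ('A'): step: R->4, L=0; A->plug->A->R->B->L->A->refl->H->L'->G->R'->H->plug->H
Char 3 ('E'): step: R->5, L=0; E->plug->E->R->E->L->G->refl->D->L'->H->R'->F->plug->F
Char 4 ('A'): step: R->6, L=0; A->plug->A->R->F->L->E->refl->F->L'->C->R'->C->plug->C
Char 5 ('E'): step: R->7, L=0; E->plug->E->R->D->L->C->refl->B->L'->A->R'->A->plug->A
Char 6 ('B'): step: R->0, L->1 (L advanced); B->plug->B->R->B->L->E->refl->F->L'->D->R'->G->plug->G
Char 7 ('A'): step: R->1, L=1; A->plug->A->R->A->L->H->refl->A->L'->H->R'->H->plug->H
Final: ciphertext=HHFCAGH, RIGHT=1, LEFT=1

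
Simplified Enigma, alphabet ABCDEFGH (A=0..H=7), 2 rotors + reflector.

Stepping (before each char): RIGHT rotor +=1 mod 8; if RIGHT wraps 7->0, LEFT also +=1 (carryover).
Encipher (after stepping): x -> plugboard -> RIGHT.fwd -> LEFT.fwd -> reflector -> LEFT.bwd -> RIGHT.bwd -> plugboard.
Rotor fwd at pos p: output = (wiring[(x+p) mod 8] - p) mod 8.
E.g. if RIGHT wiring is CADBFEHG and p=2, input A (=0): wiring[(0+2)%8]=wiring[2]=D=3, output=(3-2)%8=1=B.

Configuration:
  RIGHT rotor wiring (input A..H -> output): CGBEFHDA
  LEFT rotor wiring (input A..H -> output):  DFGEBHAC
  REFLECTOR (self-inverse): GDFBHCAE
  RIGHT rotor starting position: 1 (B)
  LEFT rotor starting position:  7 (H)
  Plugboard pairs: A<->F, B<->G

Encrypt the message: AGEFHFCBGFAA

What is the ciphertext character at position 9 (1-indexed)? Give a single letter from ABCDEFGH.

Char 1 ('A'): step: R->2, L=7; A->plug->F->R->G->L->A->refl->G->L'->C->R'->B->plug->G
Char 2 ('G'): step: R->3, L=7; G->plug->B->R->C->L->G->refl->A->L'->G->R'->H->plug->H
Char 3 ('E'): step: R->4, L=7; E->plug->E->R->G->L->A->refl->G->L'->C->R'->F->plug->A
Char 4 ('F'): step: R->5, L=7; F->plug->A->R->C->L->G->refl->A->L'->G->R'->B->plug->G
Char 5 ('H'): step: R->6, L=7; H->plug->H->R->B->L->E->refl->H->L'->D->R'->E->plug->E
Char 6 ('F'): step: R->7, L=7; F->plug->A->R->B->L->E->refl->H->L'->D->R'->B->plug->G
Char 7 ('C'): step: R->0, L->0 (L advanced); C->plug->C->R->B->L->F->refl->C->L'->H->R'->F->plug->A
Char 8 ('B'): step: R->1, L=0; B->plug->G->R->H->L->C->refl->F->L'->B->R'->H->plug->H
Char 9 ('G'): step: R->2, L=0; G->plug->B->R->C->L->G->refl->A->L'->G->R'->F->plug->A

A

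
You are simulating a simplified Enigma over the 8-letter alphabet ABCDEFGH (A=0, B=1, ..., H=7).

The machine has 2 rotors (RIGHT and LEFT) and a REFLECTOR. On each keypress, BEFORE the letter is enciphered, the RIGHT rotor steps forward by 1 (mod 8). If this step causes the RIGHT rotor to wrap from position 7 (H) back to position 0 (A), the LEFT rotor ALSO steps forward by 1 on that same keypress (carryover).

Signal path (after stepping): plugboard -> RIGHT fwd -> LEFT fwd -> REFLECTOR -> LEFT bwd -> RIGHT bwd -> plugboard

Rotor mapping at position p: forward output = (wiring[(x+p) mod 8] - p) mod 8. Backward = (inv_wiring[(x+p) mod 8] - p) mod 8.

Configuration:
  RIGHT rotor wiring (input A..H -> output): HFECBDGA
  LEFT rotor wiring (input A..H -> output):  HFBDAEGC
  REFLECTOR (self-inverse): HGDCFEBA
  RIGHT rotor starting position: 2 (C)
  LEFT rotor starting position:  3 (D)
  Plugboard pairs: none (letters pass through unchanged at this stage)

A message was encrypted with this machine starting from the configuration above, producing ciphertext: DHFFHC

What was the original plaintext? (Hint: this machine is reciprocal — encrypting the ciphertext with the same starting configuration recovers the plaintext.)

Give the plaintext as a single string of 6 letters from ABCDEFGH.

Answer: BEDAFD

Derivation:
Char 1 ('D'): step: R->3, L=3; D->plug->D->R->D->L->D->refl->C->L'->G->R'->B->plug->B
Char 2 ('H'): step: R->4, L=3; H->plug->H->R->G->L->C->refl->D->L'->D->R'->E->plug->E
Char 3 ('F'): step: R->5, L=3; F->plug->F->R->H->L->G->refl->B->L'->C->R'->D->plug->D
Char 4 ('F'): step: R->6, L=3; F->plug->F->R->E->L->H->refl->A->L'->A->R'->A->plug->A
Char 5 ('H'): step: R->7, L=3; H->plug->H->R->H->L->G->refl->B->L'->C->R'->F->plug->F
Char 6 ('C'): step: R->0, L->4 (L advanced); C->plug->C->R->E->L->D->refl->C->L'->C->R'->D->plug->D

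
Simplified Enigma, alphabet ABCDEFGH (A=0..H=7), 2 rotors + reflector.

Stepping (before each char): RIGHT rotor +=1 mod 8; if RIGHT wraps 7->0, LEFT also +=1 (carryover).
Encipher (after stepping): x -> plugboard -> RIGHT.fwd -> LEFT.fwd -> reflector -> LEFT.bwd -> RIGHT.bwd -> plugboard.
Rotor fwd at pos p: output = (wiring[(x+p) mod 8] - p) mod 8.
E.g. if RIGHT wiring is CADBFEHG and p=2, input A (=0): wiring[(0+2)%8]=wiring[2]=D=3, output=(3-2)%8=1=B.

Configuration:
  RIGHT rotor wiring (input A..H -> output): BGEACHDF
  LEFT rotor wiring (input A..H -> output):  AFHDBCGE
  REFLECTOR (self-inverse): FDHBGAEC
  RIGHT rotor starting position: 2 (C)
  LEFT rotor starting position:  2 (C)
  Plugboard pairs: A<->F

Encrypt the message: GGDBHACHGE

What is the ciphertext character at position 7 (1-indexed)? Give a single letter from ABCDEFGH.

Char 1 ('G'): step: R->3, L=2; G->plug->G->R->D->L->A->refl->F->L'->A->R'->D->plug->D
Char 2 ('G'): step: R->4, L=2; G->plug->G->R->A->L->F->refl->A->L'->D->R'->B->plug->B
Char 3 ('D'): step: R->5, L=2; D->plug->D->R->E->L->E->refl->G->L'->G->R'->B->plug->B
Char 4 ('B'): step: R->6, L=2; B->plug->B->R->H->L->D->refl->B->L'->B->R'->H->plug->H
Char 5 ('H'): step: R->7, L=2; H->plug->H->R->E->L->E->refl->G->L'->G->R'->A->plug->F
Char 6 ('A'): step: R->0, L->3 (L advanced); A->plug->F->R->H->L->E->refl->G->L'->B->R'->A->plug->F
Char 7 ('C'): step: R->1, L=3; C->plug->C->R->H->L->E->refl->G->L'->B->R'->D->plug->D

D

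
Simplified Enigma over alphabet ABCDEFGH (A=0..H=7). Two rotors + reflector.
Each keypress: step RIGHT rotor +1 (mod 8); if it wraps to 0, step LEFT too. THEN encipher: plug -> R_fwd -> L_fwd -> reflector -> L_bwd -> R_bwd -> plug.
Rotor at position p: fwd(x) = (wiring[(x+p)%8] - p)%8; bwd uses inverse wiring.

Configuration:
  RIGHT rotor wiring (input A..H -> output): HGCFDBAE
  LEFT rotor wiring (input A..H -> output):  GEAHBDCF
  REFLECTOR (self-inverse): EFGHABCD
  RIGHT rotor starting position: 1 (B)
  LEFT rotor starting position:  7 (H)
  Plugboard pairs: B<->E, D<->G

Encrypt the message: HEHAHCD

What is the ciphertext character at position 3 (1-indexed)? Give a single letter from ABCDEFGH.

Char 1 ('H'): step: R->2, L=7; H->plug->H->R->E->L->A->refl->E->L'->G->R'->E->plug->B
Char 2 ('E'): step: R->3, L=7; E->plug->B->R->A->L->G->refl->C->L'->F->R'->D->plug->G
Char 3 ('H'): step: R->4, L=7; H->plug->H->R->B->L->H->refl->D->L'->H->R'->A->plug->A

A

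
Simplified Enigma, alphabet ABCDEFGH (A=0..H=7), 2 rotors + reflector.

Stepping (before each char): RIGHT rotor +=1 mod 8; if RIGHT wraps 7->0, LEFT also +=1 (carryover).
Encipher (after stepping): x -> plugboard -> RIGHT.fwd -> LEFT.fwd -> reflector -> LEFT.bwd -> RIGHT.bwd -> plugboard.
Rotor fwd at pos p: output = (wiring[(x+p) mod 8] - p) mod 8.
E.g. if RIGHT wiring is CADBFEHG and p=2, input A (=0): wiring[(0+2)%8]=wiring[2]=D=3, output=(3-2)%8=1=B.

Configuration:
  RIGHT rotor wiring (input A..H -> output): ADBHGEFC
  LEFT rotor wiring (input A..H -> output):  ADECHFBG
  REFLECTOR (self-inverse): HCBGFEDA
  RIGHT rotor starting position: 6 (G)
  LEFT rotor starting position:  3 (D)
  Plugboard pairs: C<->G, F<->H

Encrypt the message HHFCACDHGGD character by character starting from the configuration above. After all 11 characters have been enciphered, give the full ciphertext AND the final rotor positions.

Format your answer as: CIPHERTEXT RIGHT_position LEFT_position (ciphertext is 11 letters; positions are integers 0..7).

Char 1 ('H'): step: R->7, L=3; H->plug->F->R->H->L->B->refl->C->L'->C->R'->D->plug->D
Char 2 ('H'): step: R->0, L->4 (L advanced); H->plug->F->R->E->L->E->refl->F->L'->C->R'->H->plug->F
Char 3 ('F'): step: R->1, L=4; F->plug->H->R->H->L->G->refl->D->L'->A->R'->B->plug->B
Char 4 ('C'): step: R->2, L=4; C->plug->G->R->G->L->A->refl->H->L'->F->R'->B->plug->B
Char 5 ('A'): step: R->3, L=4; A->plug->A->R->E->L->E->refl->F->L'->C->R'->D->plug->D
Char 6 ('C'): step: R->4, L=4; C->plug->G->R->F->L->H->refl->A->L'->G->R'->D->plug->D
Char 7 ('D'): step: R->5, L=4; D->plug->D->R->D->L->C->refl->B->L'->B->R'->H->plug->F
Char 8 ('H'): step: R->6, L=4; H->plug->F->R->B->L->B->refl->C->L'->D->R'->E->plug->E
Char 9 ('G'): step: R->7, L=4; G->plug->C->R->E->L->E->refl->F->L'->C->R'->D->plug->D
Char 10 ('G'): step: R->0, L->5 (L advanced); G->plug->C->R->B->L->E->refl->F->L'->G->R'->E->plug->E
Char 11 ('D'): step: R->1, L=5; D->plug->D->R->F->L->H->refl->A->L'->A->R'->B->plug->B
Final: ciphertext=DFBBDDFEDEB, RIGHT=1, LEFT=5

Answer: DFBBDDFEDEB 1 5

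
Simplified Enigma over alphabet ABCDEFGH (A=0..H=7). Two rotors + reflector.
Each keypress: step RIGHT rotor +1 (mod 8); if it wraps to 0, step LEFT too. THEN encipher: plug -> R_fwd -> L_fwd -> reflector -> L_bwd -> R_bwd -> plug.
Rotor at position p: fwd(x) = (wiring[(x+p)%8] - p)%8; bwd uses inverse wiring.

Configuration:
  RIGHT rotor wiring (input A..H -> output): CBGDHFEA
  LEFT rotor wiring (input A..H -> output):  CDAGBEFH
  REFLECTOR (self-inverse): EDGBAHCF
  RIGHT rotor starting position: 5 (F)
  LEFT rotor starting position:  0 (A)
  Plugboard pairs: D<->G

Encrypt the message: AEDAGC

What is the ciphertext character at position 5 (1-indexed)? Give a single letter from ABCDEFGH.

Char 1 ('A'): step: R->6, L=0; A->plug->A->R->G->L->F->refl->H->L'->H->R'->H->plug->H
Char 2 ('E'): step: R->7, L=0; E->plug->E->R->E->L->B->refl->D->L'->B->R'->A->plug->A
Char 3 ('D'): step: R->0, L->1 (L advanced); D->plug->G->R->E->L->D->refl->B->L'->H->R'->E->plug->E
Char 4 ('A'): step: R->1, L=1; A->plug->A->R->A->L->C->refl->G->L'->G->R'->D->plug->G
Char 5 ('G'): step: R->2, L=1; G->plug->D->R->D->L->A->refl->E->L'->F->R'->C->plug->C

C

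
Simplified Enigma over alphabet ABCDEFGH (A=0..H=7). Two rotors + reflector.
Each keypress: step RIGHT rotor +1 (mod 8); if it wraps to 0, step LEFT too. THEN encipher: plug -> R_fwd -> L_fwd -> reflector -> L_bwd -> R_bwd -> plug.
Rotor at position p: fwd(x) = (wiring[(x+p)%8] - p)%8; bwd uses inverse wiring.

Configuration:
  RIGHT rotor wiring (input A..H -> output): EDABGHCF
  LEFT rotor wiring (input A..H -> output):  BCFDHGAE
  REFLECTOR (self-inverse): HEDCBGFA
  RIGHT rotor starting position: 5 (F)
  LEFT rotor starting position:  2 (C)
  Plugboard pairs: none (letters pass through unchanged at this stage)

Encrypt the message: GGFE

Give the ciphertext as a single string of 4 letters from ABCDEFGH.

Char 1 ('G'): step: R->6, L=2; G->plug->G->R->A->L->D->refl->C->L'->F->R'->D->plug->D
Char 2 ('G'): step: R->7, L=2; G->plug->G->R->A->L->D->refl->C->L'->F->R'->B->plug->B
Char 3 ('F'): step: R->0, L->3 (L advanced); F->plug->F->R->H->L->C->refl->D->L'->C->R'->G->plug->G
Char 4 ('E'): step: R->1, L=3; E->plug->E->R->G->L->H->refl->A->L'->A->R'->C->plug->C

Answer: DBGC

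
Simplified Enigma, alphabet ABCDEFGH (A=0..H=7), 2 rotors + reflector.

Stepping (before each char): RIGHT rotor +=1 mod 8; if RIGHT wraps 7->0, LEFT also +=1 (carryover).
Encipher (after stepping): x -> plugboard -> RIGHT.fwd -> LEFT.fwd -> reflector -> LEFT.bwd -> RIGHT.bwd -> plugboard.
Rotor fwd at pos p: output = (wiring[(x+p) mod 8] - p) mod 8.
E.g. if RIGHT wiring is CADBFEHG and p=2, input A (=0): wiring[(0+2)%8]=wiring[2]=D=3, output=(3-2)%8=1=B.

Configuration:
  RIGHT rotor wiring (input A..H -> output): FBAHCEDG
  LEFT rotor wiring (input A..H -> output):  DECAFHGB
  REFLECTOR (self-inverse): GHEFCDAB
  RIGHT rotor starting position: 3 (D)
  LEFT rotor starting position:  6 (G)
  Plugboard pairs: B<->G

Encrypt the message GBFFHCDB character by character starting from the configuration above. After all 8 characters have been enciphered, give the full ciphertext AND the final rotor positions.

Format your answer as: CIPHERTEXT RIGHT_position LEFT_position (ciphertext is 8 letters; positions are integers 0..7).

Answer: HCEEABBH 3 7

Derivation:
Char 1 ('G'): step: R->4, L=6; G->plug->B->R->A->L->A->refl->G->L'->D->R'->H->plug->H
Char 2 ('B'): step: R->5, L=6; B->plug->G->R->C->L->F->refl->D->L'->B->R'->C->plug->C
Char 3 ('F'): step: R->6, L=6; F->plug->F->R->B->L->D->refl->F->L'->C->R'->E->plug->E
Char 4 ('F'): step: R->7, L=6; F->plug->F->R->D->L->G->refl->A->L'->A->R'->E->plug->E
Char 5 ('H'): step: R->0, L->7 (L advanced); H->plug->H->R->G->L->A->refl->G->L'->F->R'->A->plug->A
Char 6 ('C'): step: R->1, L=7; C->plug->C->R->G->L->A->refl->G->L'->F->R'->G->plug->B
Char 7 ('D'): step: R->2, L=7; D->plug->D->R->C->L->F->refl->D->L'->D->R'->G->plug->B
Char 8 ('B'): step: R->3, L=7; B->plug->G->R->G->L->A->refl->G->L'->F->R'->H->plug->H
Final: ciphertext=HCEEABBH, RIGHT=3, LEFT=7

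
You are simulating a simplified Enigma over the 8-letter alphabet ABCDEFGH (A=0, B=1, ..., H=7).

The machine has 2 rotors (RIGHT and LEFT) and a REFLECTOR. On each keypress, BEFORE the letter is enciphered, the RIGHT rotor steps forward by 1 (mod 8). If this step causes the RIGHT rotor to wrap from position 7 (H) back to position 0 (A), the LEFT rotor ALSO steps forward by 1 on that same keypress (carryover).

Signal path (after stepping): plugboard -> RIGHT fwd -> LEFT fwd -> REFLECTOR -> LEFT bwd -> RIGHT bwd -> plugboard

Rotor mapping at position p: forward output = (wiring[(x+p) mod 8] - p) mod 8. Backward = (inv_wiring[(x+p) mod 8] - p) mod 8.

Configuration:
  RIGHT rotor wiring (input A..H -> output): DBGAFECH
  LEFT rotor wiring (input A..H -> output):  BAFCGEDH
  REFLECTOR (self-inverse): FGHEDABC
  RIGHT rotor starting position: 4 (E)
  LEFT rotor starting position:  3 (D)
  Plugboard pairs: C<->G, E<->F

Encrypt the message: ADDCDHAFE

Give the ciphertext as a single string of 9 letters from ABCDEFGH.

Char 1 ('A'): step: R->5, L=3; A->plug->A->R->H->L->C->refl->H->L'->A->R'->H->plug->H
Char 2 ('D'): step: R->6, L=3; D->plug->D->R->D->L->A->refl->F->L'->G->R'->H->plug->H
Char 3 ('D'): step: R->7, L=3; D->plug->D->R->H->L->C->refl->H->L'->A->R'->A->plug->A
Char 4 ('C'): step: R->0, L->4 (L advanced); C->plug->G->R->C->L->H->refl->C->L'->A->R'->D->plug->D
Char 5 ('D'): step: R->1, L=4; D->plug->D->R->E->L->F->refl->A->L'->B->R'->F->plug->E
Char 6 ('H'): step: R->2, L=4; H->plug->H->R->H->L->G->refl->B->L'->G->R'->B->plug->B
Char 7 ('A'): step: R->3, L=4; A->plug->A->R->F->L->E->refl->D->L'->D->R'->H->plug->H
Char 8 ('F'): step: R->4, L=4; F->plug->E->R->H->L->G->refl->B->L'->G->R'->C->plug->G
Char 9 ('E'): step: R->5, L=4; E->plug->F->R->B->L->A->refl->F->L'->E->R'->E->plug->F

Answer: HHADEBHGF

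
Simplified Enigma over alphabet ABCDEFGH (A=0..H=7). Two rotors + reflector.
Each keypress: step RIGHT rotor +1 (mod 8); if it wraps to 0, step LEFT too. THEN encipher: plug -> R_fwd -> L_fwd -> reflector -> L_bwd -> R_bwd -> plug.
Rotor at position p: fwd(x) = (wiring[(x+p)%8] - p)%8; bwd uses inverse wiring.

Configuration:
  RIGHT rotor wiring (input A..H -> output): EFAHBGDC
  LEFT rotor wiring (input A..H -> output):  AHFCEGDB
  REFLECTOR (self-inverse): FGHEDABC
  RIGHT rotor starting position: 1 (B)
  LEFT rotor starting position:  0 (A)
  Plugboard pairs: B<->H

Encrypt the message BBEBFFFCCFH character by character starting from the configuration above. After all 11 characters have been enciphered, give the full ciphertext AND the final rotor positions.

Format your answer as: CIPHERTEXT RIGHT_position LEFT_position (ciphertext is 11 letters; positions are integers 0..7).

Answer: EEHHGEAAHCE 4 1

Derivation:
Char 1 ('B'): step: R->2, L=0; B->plug->H->R->D->L->C->refl->H->L'->B->R'->E->plug->E
Char 2 ('B'): step: R->3, L=0; B->plug->H->R->F->L->G->refl->B->L'->H->R'->E->plug->E
Char 3 ('E'): step: R->4, L=0; E->plug->E->R->A->L->A->refl->F->L'->C->R'->B->plug->H
Char 4 ('B'): step: R->5, L=0; B->plug->H->R->E->L->E->refl->D->L'->G->R'->B->plug->H
Char 5 ('F'): step: R->6, L=0; F->plug->F->R->B->L->H->refl->C->L'->D->R'->G->plug->G
Char 6 ('F'): step: R->7, L=0; F->plug->F->R->C->L->F->refl->A->L'->A->R'->E->plug->E
Char 7 ('F'): step: R->0, L->1 (L advanced); F->plug->F->R->G->L->A->refl->F->L'->E->R'->A->plug->A
Char 8 ('C'): step: R->1, L=1; C->plug->C->R->G->L->A->refl->F->L'->E->R'->A->plug->A
Char 9 ('C'): step: R->2, L=1; C->plug->C->R->H->L->H->refl->C->L'->F->R'->B->plug->H
Char 10 ('F'): step: R->3, L=1; F->plug->F->R->B->L->E->refl->D->L'->D->R'->C->plug->C
Char 11 ('H'): step: R->4, L=1; H->plug->B->R->C->L->B->refl->G->L'->A->R'->E->plug->E
Final: ciphertext=EEHHGEAAHCE, RIGHT=4, LEFT=1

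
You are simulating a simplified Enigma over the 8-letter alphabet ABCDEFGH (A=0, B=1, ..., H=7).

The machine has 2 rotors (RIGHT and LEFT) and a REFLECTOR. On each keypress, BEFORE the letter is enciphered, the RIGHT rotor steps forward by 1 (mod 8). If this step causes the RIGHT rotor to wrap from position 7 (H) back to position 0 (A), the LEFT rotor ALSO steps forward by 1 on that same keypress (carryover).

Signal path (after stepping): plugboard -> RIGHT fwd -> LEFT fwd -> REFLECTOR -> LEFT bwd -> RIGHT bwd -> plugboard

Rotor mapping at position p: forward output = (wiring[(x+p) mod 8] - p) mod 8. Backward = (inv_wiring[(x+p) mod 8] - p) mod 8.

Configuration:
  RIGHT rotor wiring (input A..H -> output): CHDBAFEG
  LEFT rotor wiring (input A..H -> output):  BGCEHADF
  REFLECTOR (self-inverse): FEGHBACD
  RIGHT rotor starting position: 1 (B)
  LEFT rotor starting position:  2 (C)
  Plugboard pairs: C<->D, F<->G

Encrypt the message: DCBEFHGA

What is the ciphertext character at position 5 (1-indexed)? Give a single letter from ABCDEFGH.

Char 1 ('D'): step: R->2, L=2; D->plug->C->R->G->L->H->refl->D->L'->F->R'->H->plug->H
Char 2 ('C'): step: R->3, L=2; C->plug->D->R->B->L->C->refl->G->L'->D->R'->E->plug->E
Char 3 ('B'): step: R->4, L=2; B->plug->B->R->B->L->C->refl->G->L'->D->R'->F->plug->G
Char 4 ('E'): step: R->5, L=2; E->plug->E->R->C->L->F->refl->A->L'->A->R'->A->plug->A
Char 5 ('F'): step: R->6, L=2; F->plug->G->R->C->L->F->refl->A->L'->A->R'->B->plug->B

B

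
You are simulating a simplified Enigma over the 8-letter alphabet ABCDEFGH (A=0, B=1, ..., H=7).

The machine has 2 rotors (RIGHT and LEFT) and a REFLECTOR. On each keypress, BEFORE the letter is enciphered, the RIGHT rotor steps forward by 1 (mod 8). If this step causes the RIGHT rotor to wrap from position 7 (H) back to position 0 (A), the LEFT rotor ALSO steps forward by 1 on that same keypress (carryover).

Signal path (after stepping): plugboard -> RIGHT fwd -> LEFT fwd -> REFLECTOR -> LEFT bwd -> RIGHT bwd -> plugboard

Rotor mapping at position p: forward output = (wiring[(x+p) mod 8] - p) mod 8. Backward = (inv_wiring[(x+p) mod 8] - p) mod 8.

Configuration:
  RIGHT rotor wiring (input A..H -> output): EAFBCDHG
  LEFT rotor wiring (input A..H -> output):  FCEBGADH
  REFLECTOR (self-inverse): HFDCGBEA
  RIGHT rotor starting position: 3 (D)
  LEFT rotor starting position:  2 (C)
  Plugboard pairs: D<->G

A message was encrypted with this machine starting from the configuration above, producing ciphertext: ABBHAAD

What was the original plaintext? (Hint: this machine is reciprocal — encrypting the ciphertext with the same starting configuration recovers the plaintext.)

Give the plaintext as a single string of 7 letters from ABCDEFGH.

Char 1 ('A'): step: R->4, L=2; A->plug->A->R->G->L->D->refl->C->L'->A->R'->E->plug->E
Char 2 ('B'): step: R->5, L=2; B->plug->B->R->C->L->E->refl->G->L'->D->R'->E->plug->E
Char 3 ('B'): step: R->6, L=2; B->plug->B->R->A->L->C->refl->D->L'->G->R'->C->plug->C
Char 4 ('H'): step: R->7, L=2; H->plug->H->R->A->L->C->refl->D->L'->G->R'->D->plug->G
Char 5 ('A'): step: R->0, L->3 (L advanced); A->plug->A->R->E->L->E->refl->G->L'->A->R'->B->plug->B
Char 6 ('A'): step: R->1, L=3; A->plug->A->R->H->L->B->refl->F->L'->C->R'->E->plug->E
Char 7 ('D'): step: R->2, L=3; D->plug->G->R->C->L->F->refl->B->L'->H->R'->B->plug->B

Answer: EECGBEB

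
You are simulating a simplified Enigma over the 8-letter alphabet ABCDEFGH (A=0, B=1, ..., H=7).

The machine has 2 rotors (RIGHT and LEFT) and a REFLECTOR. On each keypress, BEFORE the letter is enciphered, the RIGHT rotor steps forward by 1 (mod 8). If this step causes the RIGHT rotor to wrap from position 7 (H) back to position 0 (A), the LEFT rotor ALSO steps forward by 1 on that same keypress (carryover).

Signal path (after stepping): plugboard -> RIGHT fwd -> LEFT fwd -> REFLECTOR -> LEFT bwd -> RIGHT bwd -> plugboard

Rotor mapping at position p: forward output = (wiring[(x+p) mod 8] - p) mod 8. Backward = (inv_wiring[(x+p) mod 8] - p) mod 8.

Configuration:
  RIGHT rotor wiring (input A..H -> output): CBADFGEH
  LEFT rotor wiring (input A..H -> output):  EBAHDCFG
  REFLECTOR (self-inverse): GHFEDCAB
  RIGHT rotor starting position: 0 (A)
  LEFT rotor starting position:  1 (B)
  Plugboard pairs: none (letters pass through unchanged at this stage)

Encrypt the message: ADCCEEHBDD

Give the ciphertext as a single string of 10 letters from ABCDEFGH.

Char 1 ('A'): step: R->1, L=1; A->plug->A->R->A->L->A->refl->G->L'->C->R'->C->plug->C
Char 2 ('D'): step: R->2, L=1; D->plug->D->R->E->L->B->refl->H->L'->B->R'->B->plug->B
Char 3 ('C'): step: R->3, L=1; C->plug->C->R->D->L->C->refl->F->L'->G->R'->G->plug->G
Char 4 ('C'): step: R->4, L=1; C->plug->C->R->A->L->A->refl->G->L'->C->R'->B->plug->B
Char 5 ('E'): step: R->5, L=1; E->plug->E->R->E->L->B->refl->H->L'->B->R'->A->plug->A
Char 6 ('E'): step: R->6, L=1; E->plug->E->R->C->L->G->refl->A->L'->A->R'->H->plug->H
Char 7 ('H'): step: R->7, L=1; H->plug->H->R->F->L->E->refl->D->L'->H->R'->G->plug->G
Char 8 ('B'): step: R->0, L->2 (L advanced); B->plug->B->R->B->L->F->refl->C->L'->G->R'->F->plug->F
Char 9 ('D'): step: R->1, L=2; D->plug->D->R->E->L->D->refl->E->L'->F->R'->E->plug->E
Char 10 ('D'): step: R->2, L=2; D->plug->D->R->E->L->D->refl->E->L'->F->R'->F->plug->F

Answer: CBGBAHGFEF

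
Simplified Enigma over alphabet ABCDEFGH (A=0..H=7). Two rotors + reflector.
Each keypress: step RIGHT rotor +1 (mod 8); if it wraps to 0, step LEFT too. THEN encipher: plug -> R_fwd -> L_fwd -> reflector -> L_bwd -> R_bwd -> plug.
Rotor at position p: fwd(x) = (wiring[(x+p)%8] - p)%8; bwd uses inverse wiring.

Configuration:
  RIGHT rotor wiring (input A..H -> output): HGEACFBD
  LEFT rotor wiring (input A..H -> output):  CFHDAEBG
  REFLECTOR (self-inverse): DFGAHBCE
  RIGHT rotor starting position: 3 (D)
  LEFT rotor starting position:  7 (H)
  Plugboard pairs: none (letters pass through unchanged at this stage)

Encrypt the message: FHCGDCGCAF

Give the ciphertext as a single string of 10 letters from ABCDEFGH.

Char 1 ('F'): step: R->4, L=7; F->plug->F->R->C->L->G->refl->C->L'->H->R'->D->plug->D
Char 2 ('H'): step: R->5, L=7; H->plug->H->R->F->L->B->refl->F->L'->G->R'->C->plug->C
Char 3 ('C'): step: R->6, L=7; C->plug->C->R->B->L->D->refl->A->L'->D->R'->A->plug->A
Char 4 ('G'): step: R->7, L=7; G->plug->G->R->G->L->F->refl->B->L'->F->R'->D->plug->D
Char 5 ('D'): step: R->0, L->0 (L advanced); D->plug->D->R->A->L->C->refl->G->L'->H->R'->A->plug->A
Char 6 ('C'): step: R->1, L=0; C->plug->C->R->H->L->G->refl->C->L'->A->R'->F->plug->F
Char 7 ('G'): step: R->2, L=0; G->plug->G->R->F->L->E->refl->H->L'->C->R'->A->plug->A
Char 8 ('C'): step: R->3, L=0; C->plug->C->R->C->L->H->refl->E->L'->F->R'->A->plug->A
Char 9 ('A'): step: R->4, L=0; A->plug->A->R->G->L->B->refl->F->L'->B->R'->B->plug->B
Char 10 ('F'): step: R->5, L=0; F->plug->F->R->H->L->G->refl->C->L'->A->R'->A->plug->A

Answer: DCADAFAABA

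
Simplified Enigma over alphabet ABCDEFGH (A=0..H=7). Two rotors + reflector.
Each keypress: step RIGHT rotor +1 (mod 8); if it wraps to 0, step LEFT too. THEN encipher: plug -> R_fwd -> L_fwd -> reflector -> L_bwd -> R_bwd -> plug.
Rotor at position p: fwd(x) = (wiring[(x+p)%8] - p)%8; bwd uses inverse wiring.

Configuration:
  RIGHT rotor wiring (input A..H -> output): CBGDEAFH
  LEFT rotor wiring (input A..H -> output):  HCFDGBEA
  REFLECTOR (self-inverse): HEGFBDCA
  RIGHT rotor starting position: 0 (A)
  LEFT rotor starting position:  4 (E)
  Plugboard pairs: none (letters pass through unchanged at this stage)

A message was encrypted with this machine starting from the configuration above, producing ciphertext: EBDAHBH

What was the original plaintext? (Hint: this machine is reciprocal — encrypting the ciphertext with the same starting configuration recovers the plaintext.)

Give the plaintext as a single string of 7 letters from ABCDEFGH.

Char 1 ('E'): step: R->1, L=4; E->plug->E->R->H->L->H->refl->A->L'->C->R'->C->plug->C
Char 2 ('B'): step: R->2, L=4; B->plug->B->R->B->L->F->refl->D->L'->E->R'->A->plug->A
Char 3 ('D'): step: R->3, L=4; D->plug->D->R->C->L->A->refl->H->L'->H->R'->F->plug->F
Char 4 ('A'): step: R->4, L=4; A->plug->A->R->A->L->C->refl->G->L'->F->R'->F->plug->F
Char 5 ('H'): step: R->5, L=4; H->plug->H->R->H->L->H->refl->A->L'->C->R'->C->plug->C
Char 6 ('B'): step: R->6, L=4; B->plug->B->R->B->L->F->refl->D->L'->E->R'->C->plug->C
Char 7 ('H'): step: R->7, L=4; H->plug->H->R->G->L->B->refl->E->L'->D->R'->B->plug->B

Answer: CAFFCCB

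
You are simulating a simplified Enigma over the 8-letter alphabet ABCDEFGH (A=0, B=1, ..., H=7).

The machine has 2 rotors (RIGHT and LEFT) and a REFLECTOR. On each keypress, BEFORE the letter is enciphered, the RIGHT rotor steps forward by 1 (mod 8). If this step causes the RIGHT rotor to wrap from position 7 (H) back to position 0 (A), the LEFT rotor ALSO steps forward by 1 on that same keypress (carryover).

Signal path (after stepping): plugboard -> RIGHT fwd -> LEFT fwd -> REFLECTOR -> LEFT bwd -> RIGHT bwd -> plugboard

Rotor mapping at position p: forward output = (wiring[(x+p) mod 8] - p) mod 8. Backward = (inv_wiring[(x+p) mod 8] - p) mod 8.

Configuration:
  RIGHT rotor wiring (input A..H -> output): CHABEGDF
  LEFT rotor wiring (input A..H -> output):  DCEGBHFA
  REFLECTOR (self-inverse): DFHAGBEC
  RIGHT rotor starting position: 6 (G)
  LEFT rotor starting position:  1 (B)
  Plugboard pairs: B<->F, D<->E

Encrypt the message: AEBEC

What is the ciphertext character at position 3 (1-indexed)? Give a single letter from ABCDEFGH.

Char 1 ('A'): step: R->7, L=1; A->plug->A->R->G->L->H->refl->C->L'->H->R'->G->plug->G
Char 2 ('E'): step: R->0, L->2 (L advanced); E->plug->D->R->B->L->E->refl->G->L'->F->R'->H->plug->H
Char 3 ('B'): step: R->1, L=2; B->plug->F->R->C->L->H->refl->C->L'->A->R'->C->plug->C

C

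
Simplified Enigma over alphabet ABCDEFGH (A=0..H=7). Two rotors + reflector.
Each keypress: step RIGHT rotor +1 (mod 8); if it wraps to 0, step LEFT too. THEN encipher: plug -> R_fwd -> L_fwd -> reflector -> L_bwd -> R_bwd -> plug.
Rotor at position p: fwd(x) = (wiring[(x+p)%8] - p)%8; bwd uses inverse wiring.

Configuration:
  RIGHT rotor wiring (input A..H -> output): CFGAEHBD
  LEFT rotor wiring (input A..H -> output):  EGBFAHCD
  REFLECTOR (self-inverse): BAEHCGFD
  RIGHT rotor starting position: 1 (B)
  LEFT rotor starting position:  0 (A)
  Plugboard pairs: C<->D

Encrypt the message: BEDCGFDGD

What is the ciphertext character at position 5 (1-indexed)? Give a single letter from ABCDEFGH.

Char 1 ('B'): step: R->2, L=0; B->plug->B->R->G->L->C->refl->E->L'->A->R'->G->plug->G
Char 2 ('E'): step: R->3, L=0; E->plug->E->R->A->L->E->refl->C->L'->G->R'->D->plug->C
Char 3 ('D'): step: R->4, L=0; D->plug->C->R->F->L->H->refl->D->L'->H->R'->D->plug->C
Char 4 ('C'): step: R->5, L=0; C->plug->D->R->F->L->H->refl->D->L'->H->R'->H->plug->H
Char 5 ('G'): step: R->6, L=0; G->plug->G->R->G->L->C->refl->E->L'->A->R'->E->plug->E

E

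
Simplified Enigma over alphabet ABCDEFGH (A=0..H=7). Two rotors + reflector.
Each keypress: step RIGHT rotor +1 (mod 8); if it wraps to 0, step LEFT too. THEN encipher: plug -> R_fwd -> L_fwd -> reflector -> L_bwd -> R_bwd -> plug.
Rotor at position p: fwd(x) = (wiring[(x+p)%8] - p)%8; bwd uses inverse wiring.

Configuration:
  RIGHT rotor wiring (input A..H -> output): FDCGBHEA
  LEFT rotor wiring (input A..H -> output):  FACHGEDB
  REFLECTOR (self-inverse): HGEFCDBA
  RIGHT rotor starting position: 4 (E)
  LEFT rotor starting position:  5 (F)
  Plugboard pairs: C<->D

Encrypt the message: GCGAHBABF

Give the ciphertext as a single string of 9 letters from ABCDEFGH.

Answer: BECFFGDCB

Derivation:
Char 1 ('G'): step: R->5, L=5; G->plug->G->R->B->L->G->refl->B->L'->H->R'->B->plug->B
Char 2 ('C'): step: R->6, L=5; C->plug->D->R->F->L->F->refl->D->L'->E->R'->E->plug->E
Char 3 ('G'): step: R->7, L=5; G->plug->G->R->A->L->H->refl->A->L'->D->R'->D->plug->C
Char 4 ('A'): step: R->0, L->6 (L advanced); A->plug->A->R->F->L->B->refl->G->L'->H->R'->F->plug->F
Char 5 ('H'): step: R->1, L=6; H->plug->H->R->E->L->E->refl->C->L'->D->R'->F->plug->F
Char 6 ('B'): step: R->2, L=6; B->plug->B->R->E->L->E->refl->C->L'->D->R'->G->plug->G
Char 7 ('A'): step: R->3, L=6; A->plug->A->R->D->L->C->refl->E->L'->E->R'->C->plug->D
Char 8 ('B'): step: R->4, L=6; B->plug->B->R->D->L->C->refl->E->L'->E->R'->D->plug->C
Char 9 ('F'): step: R->5, L=6; F->plug->F->R->F->L->B->refl->G->L'->H->R'->B->plug->B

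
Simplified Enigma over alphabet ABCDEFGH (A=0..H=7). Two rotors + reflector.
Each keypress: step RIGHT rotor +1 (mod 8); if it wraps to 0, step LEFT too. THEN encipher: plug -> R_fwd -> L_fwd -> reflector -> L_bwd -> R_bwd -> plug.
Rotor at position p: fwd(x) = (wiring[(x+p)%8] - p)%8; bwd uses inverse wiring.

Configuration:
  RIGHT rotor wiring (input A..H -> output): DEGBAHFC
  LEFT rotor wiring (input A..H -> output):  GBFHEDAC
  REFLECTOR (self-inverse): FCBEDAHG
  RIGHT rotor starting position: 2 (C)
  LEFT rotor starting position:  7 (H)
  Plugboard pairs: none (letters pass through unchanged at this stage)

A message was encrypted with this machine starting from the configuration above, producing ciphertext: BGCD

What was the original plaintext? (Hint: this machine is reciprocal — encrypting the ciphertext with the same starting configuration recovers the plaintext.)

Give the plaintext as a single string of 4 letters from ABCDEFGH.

Char 1 ('B'): step: R->3, L=7; B->plug->B->R->F->L->F->refl->A->L'->E->R'->C->plug->C
Char 2 ('G'): step: R->4, L=7; G->plug->G->R->C->L->C->refl->B->L'->H->R'->E->plug->E
Char 3 ('C'): step: R->5, L=7; C->plug->C->R->F->L->F->refl->A->L'->E->R'->G->plug->G
Char 4 ('D'): step: R->6, L=7; D->plug->D->R->G->L->E->refl->D->L'->A->R'->E->plug->E

Answer: CEGE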